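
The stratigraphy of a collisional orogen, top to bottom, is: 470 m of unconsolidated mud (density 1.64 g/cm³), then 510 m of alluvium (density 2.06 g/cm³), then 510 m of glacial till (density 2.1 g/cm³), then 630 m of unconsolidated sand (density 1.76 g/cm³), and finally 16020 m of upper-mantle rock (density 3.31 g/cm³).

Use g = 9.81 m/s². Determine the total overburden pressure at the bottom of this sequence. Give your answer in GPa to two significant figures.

unconsolidated mud: 1640 kg/m³ × 9.81 m/s² × 470 m = 7.562×10^6 Pa = 7.562×10^-3 GPa
alluvium: 2060 kg/m³ × 9.81 m/s² × 510 m = 1.031×10^7 Pa = 0.01031 GPa
glacial till: 2100 kg/m³ × 9.81 m/s² × 510 m = 1.051×10^7 Pa = 0.01051 GPa
unconsolidated sand: 1760 kg/m³ × 9.81 m/s² × 630 m = 1.088×10^7 Pa = 0.01088 GPa
upper-mantle rock: 3310 kg/m³ × 9.81 m/s² × 16020 m = 5.202×10^8 Pa = 0.5202 GPa
Total = 7.562×10^-3 + 0.01031 + 0.01051 + 0.01088 + 0.5202 = 0.55944 GPa

0.56 GPa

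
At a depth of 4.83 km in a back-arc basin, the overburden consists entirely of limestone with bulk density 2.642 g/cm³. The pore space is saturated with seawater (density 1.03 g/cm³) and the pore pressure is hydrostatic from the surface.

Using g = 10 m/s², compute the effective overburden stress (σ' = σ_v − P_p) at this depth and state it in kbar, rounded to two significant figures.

Overburden (lithostatic) stress σ_v:
limestone: 2642 kg/m³ × 10 m/s² × 4830 m = 1.276×10^8 Pa = 127.6 MPa
Pore pressure P_p = 1030 kg/m³ × 10 m/s² × 4830 m = 4.975×10^7 Pa = 49.75 MPa
Effective stress σ' = σ_v − P_p = 127.6 − 49.75 = 77.860 MPa = 0.77860 kbar

0.78 kbar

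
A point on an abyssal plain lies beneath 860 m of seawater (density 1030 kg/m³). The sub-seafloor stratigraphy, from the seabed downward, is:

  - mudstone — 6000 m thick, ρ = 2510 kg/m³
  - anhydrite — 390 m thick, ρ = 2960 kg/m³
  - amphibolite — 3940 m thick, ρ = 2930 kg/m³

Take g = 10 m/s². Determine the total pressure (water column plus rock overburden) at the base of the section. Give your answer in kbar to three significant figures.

seawater: 1030 kg/m³ × 10 m/s² × 860 m = 8.858×10^6 Pa = 0.08858 kbar
mudstone: 2510 kg/m³ × 10 m/s² × 6000 m = 1.506×10^8 Pa = 1.506 kbar
anhydrite: 2960 kg/m³ × 10 m/s² × 390 m = 1.154×10^7 Pa = 0.1154 kbar
amphibolite: 2930 kg/m³ × 10 m/s² × 3940 m = 1.154×10^8 Pa = 1.154 kbar
Total = 0.08858 + 1.506 + 0.1154 + 1.154 = 2.8644 kbar

2.86 kbar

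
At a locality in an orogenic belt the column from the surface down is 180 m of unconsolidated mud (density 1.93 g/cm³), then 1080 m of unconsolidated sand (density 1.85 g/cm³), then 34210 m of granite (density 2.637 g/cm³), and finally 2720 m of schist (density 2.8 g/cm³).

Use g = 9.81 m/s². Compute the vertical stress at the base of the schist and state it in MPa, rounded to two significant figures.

980 MPa

unconsolidated mud: 1930 kg/m³ × 9.81 m/s² × 180 m = 3.408×10^6 Pa = 3.408 MPa
unconsolidated sand: 1850 kg/m³ × 9.81 m/s² × 1080 m = 1.960×10^7 Pa = 19.60 MPa
granite: 2637 kg/m³ × 9.81 m/s² × 34210 m = 8.850×10^8 Pa = 885.0 MPa
schist: 2800 kg/m³ × 9.81 m/s² × 2720 m = 7.471×10^7 Pa = 74.71 MPa
Total = 3.408 + 19.60 + 885.0 + 74.71 = 982.70 MPa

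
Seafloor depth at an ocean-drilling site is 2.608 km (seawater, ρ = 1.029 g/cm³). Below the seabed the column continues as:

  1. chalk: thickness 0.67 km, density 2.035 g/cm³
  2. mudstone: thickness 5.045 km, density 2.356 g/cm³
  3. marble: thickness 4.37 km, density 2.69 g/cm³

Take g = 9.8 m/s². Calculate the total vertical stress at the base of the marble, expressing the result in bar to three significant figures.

seawater: 1029 kg/m³ × 9.8 m/s² × 2608 m = 2.630×10^7 Pa = 263.0 bar
chalk: 2035 kg/m³ × 9.8 m/s² × 670 m = 1.336×10^7 Pa = 133.6 bar
mudstone: 2356 kg/m³ × 9.8 m/s² × 5045 m = 1.165×10^8 Pa = 1165 bar
marble: 2690 kg/m³ × 9.8 m/s² × 4370 m = 1.152×10^8 Pa = 1152 bar
Total = 263.0 + 133.6 + 1165 + 1152 = 2713.5 bar

2710 bar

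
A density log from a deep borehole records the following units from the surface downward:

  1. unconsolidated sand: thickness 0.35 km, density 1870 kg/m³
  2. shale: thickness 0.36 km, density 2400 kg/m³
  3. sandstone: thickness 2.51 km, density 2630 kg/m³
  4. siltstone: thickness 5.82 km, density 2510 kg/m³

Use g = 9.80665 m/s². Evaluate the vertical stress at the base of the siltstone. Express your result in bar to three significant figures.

unconsolidated sand: 1870 kg/m³ × 9.80665 m/s² × 350 m = 6.418×10^6 Pa = 64.18 bar
shale: 2400 kg/m³ × 9.80665 m/s² × 360 m = 8.473×10^6 Pa = 84.73 bar
sandstone: 2630 kg/m³ × 9.80665 m/s² × 2510 m = 6.474×10^7 Pa = 647.4 bar
siltstone: 2510 kg/m³ × 9.80665 m/s² × 5820 m = 1.433×10^8 Pa = 1433 bar
Total = 64.18 + 84.73 + 647.4 + 1433 = 2228.9 bar

2230 bar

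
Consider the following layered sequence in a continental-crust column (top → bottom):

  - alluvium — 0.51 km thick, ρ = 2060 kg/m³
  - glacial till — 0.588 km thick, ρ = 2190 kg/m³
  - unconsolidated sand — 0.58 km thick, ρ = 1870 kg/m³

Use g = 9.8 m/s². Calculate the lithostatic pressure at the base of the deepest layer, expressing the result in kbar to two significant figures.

0.34 kbar

alluvium: 2060 kg/m³ × 9.8 m/s² × 510 m = 1.030×10^7 Pa = 0.1030 kbar
glacial till: 2190 kg/m³ × 9.8 m/s² × 588 m = 1.262×10^7 Pa = 0.1262 kbar
unconsolidated sand: 1870 kg/m³ × 9.8 m/s² × 580 m = 1.063×10^7 Pa = 0.1063 kbar
Total = 0.1030 + 0.1262 + 0.1063 = 0.33545 kbar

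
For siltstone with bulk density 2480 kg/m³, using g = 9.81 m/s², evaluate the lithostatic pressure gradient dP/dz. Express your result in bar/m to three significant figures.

dP/dz = ρg = 2480 kg/m³ × 9.81 m/s² = 24329 Pa/m
= 24329 Pa/m × (1 bar/m / 1.0000×10^5 Pa/m) = 0.24329 bar/m

0.243 bar/m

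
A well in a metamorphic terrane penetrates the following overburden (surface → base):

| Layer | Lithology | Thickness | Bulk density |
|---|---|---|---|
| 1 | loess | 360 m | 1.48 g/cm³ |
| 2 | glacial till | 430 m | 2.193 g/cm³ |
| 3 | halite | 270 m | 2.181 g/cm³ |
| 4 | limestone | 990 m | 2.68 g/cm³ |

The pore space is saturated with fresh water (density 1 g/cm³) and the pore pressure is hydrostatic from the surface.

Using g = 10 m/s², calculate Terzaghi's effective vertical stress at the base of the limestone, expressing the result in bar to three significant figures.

Overburden (lithostatic) stress σ_v:
loess: 1480 kg/m³ × 10 m/s² × 360 m = 5.328×10^6 Pa = 5.328 MPa
glacial till: 2193 kg/m³ × 10 m/s² × 430 m = 9.430×10^6 Pa = 9.430 MPa
halite: 2181 kg/m³ × 10 m/s² × 270 m = 5.889×10^6 Pa = 5.889 MPa
limestone: 2680 kg/m³ × 10 m/s² × 990 m = 2.653×10^7 Pa = 26.53 MPa
Total = 5.328 + 9.430 + 5.889 + 26.53 = 47.179 MPa
Pore pressure P_p = 1000 kg/m³ × 10 m/s² × 2050 m = 2.050×10^7 Pa = 20.50 MPa
Effective stress σ' = σ_v − P_p = 47.18 − 20.50 = 26.679 MPa = 266.79 bar

267 bar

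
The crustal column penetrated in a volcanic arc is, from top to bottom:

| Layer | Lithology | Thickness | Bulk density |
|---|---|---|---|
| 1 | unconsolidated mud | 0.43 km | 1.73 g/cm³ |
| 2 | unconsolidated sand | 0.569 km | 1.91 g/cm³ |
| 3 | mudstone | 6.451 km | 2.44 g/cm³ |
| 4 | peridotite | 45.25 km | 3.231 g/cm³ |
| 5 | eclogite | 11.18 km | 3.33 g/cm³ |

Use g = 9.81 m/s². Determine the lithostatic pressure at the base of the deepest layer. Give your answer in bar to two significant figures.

unconsolidated mud: 1730 kg/m³ × 9.81 m/s² × 430 m = 7.298×10^6 Pa = 72.98 bar
unconsolidated sand: 1910 kg/m³ × 9.81 m/s² × 569 m = 1.066×10^7 Pa = 106.6 bar
mudstone: 2440 kg/m³ × 9.81 m/s² × 6451 m = 1.544×10^8 Pa = 1544 bar
peridotite: 3231 kg/m³ × 9.81 m/s² × 45250 m = 1.434×10^9 Pa = 14342 bar
eclogite: 3330 kg/m³ × 9.81 m/s² × 11180 m = 3.652×10^8 Pa = 3652 bar
Total = 72.98 + 106.6 + 1544 + 14342 + 3652 = 19718 bar

20000 bar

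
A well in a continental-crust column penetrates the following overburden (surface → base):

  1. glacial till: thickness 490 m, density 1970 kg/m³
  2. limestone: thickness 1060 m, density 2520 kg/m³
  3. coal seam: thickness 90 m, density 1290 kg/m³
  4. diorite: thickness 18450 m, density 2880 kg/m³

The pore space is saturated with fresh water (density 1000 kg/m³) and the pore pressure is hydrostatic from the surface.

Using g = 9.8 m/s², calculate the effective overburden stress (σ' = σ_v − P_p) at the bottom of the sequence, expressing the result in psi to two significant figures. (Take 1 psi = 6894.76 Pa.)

Overburden (lithostatic) stress σ_v:
glacial till: 1970 kg/m³ × 9.8 m/s² × 490 m = 9.460×10^6 Pa = 9.460 MPa
limestone: 2520 kg/m³ × 9.8 m/s² × 1060 m = 2.618×10^7 Pa = 26.18 MPa
coal seam: 1290 kg/m³ × 9.8 m/s² × 90 m = 1.138×10^6 Pa = 1.138 MPa
diorite: 2880 kg/m³ × 9.8 m/s² × 18450 m = 5.207×10^8 Pa = 520.7 MPa
Total = 9.460 + 26.18 + 1.138 + 520.7 = 557.51 MPa
Pore pressure P_p = 1000 kg/m³ × 9.8 m/s² × 20090 m = 1.969×10^8 Pa = 196.9 MPa
Effective stress σ' = σ_v − P_p = 557.5 − 196.9 = 360.63 MPa = 52304 psi

52000 psi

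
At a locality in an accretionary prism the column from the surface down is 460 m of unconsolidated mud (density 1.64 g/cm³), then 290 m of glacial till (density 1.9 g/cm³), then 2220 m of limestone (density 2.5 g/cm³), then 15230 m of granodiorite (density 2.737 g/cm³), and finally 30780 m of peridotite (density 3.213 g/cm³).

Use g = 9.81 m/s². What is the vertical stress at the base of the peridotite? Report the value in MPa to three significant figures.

unconsolidated mud: 1640 kg/m³ × 9.81 m/s² × 460 m = 7.401×10^6 Pa = 7.401 MPa
glacial till: 1900 kg/m³ × 9.81 m/s² × 290 m = 5.405×10^6 Pa = 5.405 MPa
limestone: 2500 kg/m³ × 9.81 m/s² × 2220 m = 5.445×10^7 Pa = 54.45 MPa
granodiorite: 2737 kg/m³ × 9.81 m/s² × 15230 m = 4.089×10^8 Pa = 408.9 MPa
peridotite: 3213 kg/m³ × 9.81 m/s² × 30780 m = 9.702×10^8 Pa = 970.2 MPa
Total = 7.401 + 5.405 + 54.45 + 408.9 + 970.2 = 1446.3 MPa

1450 MPa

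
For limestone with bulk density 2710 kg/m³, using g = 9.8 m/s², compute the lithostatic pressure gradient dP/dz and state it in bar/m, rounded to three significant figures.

0.266 bar/m

dP/dz = ρg = 2710 kg/m³ × 9.8 m/s² = 26558 Pa/m
= 26558 Pa/m × (1 bar/m / 1.0000×10^5 Pa/m) = 0.26558 bar/m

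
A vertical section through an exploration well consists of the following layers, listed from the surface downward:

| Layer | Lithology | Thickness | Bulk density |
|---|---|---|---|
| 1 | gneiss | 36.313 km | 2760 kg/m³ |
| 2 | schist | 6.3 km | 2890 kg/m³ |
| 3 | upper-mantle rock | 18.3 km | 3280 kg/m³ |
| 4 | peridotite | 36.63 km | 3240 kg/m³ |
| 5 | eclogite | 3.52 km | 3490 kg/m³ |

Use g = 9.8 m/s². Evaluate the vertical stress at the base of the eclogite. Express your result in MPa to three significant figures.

3030 MPa

gneiss: 2760 kg/m³ × 9.8 m/s² × 36313 m = 9.822×10^8 Pa = 982.2 MPa
schist: 2890 kg/m³ × 9.8 m/s² × 6300 m = 1.784×10^8 Pa = 178.4 MPa
upper-mantle rock: 3280 kg/m³ × 9.8 m/s² × 18300 m = 5.882×10^8 Pa = 588.2 MPa
peridotite: 3240 kg/m³ × 9.8 m/s² × 36630 m = 1.163×10^9 Pa = 1163 MPa
eclogite: 3490 kg/m³ × 9.8 m/s² × 3520 m = 1.204×10^8 Pa = 120.4 MPa
Total = 982.2 + 178.4 + 588.2 + 1163 + 120.4 = 3032.3 MPa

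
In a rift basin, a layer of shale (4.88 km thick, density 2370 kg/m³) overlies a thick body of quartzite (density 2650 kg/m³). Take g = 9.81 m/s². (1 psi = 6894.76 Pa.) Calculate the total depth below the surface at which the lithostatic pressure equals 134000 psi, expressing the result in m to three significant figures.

Pressure at base of upper layers: 2370×9.81×4880 = 1.135×10^8 Pa = 16456 psi
Remaining pressure to be supplied by quartzite: 9.239×10^8 − 1.135×10^8 = 8.104×10^8 Pa
Additional depth in quartzite = 8.104×10^8 Pa / (2650 kg/m³ × 9.81 m/s²) = 31175 m
Total depth = 4880 m + 31175 m = 36055 m

36100 m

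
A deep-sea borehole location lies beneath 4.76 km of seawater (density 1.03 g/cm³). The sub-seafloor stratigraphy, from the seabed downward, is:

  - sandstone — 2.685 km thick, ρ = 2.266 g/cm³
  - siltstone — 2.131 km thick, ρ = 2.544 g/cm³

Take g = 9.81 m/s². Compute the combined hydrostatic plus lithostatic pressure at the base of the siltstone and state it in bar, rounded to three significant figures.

1610 bar

seawater: 1030 kg/m³ × 9.81 m/s² × 4760 m = 4.810×10^7 Pa = 481.0 bar
sandstone: 2266 kg/m³ × 9.81 m/s² × 2685 m = 5.969×10^7 Pa = 596.9 bar
siltstone: 2544 kg/m³ × 9.81 m/s² × 2131 m = 5.318×10^7 Pa = 531.8 bar
Total = 481.0 + 596.9 + 531.8 = 1609.7 bar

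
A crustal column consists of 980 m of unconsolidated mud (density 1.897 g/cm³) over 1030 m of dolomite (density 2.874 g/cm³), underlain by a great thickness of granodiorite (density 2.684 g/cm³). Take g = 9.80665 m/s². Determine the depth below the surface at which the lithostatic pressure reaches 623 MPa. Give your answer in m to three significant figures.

23900 m

Pressure at base of upper layers: 1897×9.80665×980 + 2874×9.80665×1030 = 4.726×10^7 Pa = 47.26 MPa
Remaining pressure to be supplied by granodiorite: 6.230×10^8 − 4.726×10^7 = 5.757×10^8 Pa
Additional depth in granodiorite = 5.757×10^8 Pa / (2684 kg/m³ × 9.80665 m/s²) = 21874 m
Total depth = 2010 m + 21874 m = 23884 m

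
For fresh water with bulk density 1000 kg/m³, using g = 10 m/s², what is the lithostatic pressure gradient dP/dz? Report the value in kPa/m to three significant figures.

dP/dz = ρg = 1000 kg/m³ × 10 m/s² = 10000 Pa/m
= 10000 Pa/m × (1 kPa/m / 1000.0 Pa/m) = 10.000 kPa/m

10.0 kPa/m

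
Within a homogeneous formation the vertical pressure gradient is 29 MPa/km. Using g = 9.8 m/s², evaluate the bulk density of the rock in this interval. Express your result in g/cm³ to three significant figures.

ρ = (dP/dz)/g = 29 MPa/km / 9.8 m/s² = 29000 Pa/m / 9.8 m/s² = 2959.2 kg/m³
= 2.959 g/cm³

2.96 g/cm³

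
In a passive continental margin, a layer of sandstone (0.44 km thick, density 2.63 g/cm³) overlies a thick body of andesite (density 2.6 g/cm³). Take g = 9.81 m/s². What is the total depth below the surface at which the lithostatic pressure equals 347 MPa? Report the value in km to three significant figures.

13.6 km

Pressure at base of upper layers: 2630×9.81×440 = 1.135×10^7 Pa = 11.35 MPa
Remaining pressure to be supplied by andesite: 3.470×10^8 − 1.135×10^7 = 3.356×10^8 Pa
Additional depth in andesite = 3.356×10^8 Pa / (2600 kg/m³ × 9.81 m/s²) = 13160 m
Total depth = 440 m + 13160 m = 13600 m
= 13.600 km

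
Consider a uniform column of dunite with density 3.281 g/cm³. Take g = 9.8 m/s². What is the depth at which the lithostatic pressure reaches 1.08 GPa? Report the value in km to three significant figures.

h = P/(ρg) = 1.08 GPa / (3281 kg/m³ × 9.8 m/s²) = 1.080×10^9 Pa / 32154 Pa/m = 33589 m
= 33.589 km

33.6 km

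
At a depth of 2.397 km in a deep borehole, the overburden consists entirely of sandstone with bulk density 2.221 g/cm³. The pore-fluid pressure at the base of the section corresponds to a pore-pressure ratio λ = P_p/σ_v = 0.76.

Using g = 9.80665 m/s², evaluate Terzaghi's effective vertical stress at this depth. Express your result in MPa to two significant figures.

13 MPa

Overburden (lithostatic) stress σ_v:
sandstone: 2221 kg/m³ × 9.80665 m/s² × 2397 m = 5.221×10^7 Pa = 52.21 MPa
Pore pressure P_p = λ·σ_v = 0.76 × 52.21 MPa = 39.68 MPa
Effective stress σ' = σ_v − P_p = 52.21 − 39.68 = 12.530 MPa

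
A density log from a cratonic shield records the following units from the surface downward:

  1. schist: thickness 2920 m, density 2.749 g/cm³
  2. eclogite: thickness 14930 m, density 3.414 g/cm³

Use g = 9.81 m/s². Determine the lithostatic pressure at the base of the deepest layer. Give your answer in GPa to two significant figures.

schist: 2749 kg/m³ × 9.81 m/s² × 2920 m = 7.875×10^7 Pa = 0.07875 GPa
eclogite: 3414 kg/m³ × 9.81 m/s² × 14930 m = 5.000×10^8 Pa = 0.5000 GPa
Total = 0.07875 + 0.5000 = 0.57877 GPa

0.58 GPa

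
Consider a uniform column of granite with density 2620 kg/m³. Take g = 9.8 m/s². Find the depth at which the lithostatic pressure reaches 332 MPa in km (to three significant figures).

h = P/(ρg) = 332 MPa / (2620 kg/m³ × 9.8 m/s²) = 3.320×10^8 Pa / 25676 Pa/m = 12930 m
= 12.930 km

12.9 km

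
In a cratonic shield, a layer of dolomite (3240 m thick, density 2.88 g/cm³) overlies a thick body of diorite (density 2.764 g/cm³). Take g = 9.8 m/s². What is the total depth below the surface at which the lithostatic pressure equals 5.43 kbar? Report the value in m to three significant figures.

19900 m

Pressure at base of upper layers: 2880×9.8×3240 = 9.145×10^7 Pa = 0.9145 kbar
Remaining pressure to be supplied by diorite: 5.430×10^8 − 9.145×10^7 = 4.516×10^8 Pa
Additional depth in diorite = 4.516×10^8 Pa / (2764 kg/m³ × 9.8 m/s²) = 16670 m
Total depth = 3240 m + 16670 m = 19910 m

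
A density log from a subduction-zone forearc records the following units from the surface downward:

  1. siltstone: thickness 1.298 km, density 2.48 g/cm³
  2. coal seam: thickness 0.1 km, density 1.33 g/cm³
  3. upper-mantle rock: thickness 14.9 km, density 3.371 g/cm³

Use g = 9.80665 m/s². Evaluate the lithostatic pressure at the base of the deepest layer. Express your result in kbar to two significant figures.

siltstone: 2480 kg/m³ × 9.80665 m/s² × 1298 m = 3.157×10^7 Pa = 0.3157 kbar
coal seam: 1330 kg/m³ × 9.80665 m/s² × 100 m = 1.304×10^6 Pa = 0.01304 kbar
upper-mantle rock: 3371 kg/m³ × 9.80665 m/s² × 14900 m = 4.926×10^8 Pa = 4.926 kbar
Total = 0.3157 + 0.01304 + 4.926 = 5.2544 kbar

5.3 kbar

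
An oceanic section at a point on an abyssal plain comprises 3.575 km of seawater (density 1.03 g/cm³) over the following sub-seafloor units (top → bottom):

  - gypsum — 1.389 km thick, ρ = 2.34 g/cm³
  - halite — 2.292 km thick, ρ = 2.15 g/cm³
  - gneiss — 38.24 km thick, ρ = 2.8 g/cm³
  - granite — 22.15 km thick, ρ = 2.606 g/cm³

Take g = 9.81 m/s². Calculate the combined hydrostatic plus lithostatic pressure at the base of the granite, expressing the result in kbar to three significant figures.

17.3 kbar

seawater: 1030 kg/m³ × 9.81 m/s² × 3575 m = 3.612×10^7 Pa = 0.3612 kbar
gypsum: 2340 kg/m³ × 9.81 m/s² × 1389 m = 3.189×10^7 Pa = 0.3189 kbar
halite: 2150 kg/m³ × 9.81 m/s² × 2292 m = 4.834×10^7 Pa = 0.4834 kbar
gneiss: 2800 kg/m³ × 9.81 m/s² × 38240 m = 1.050×10^9 Pa = 10.50 kbar
granite: 2606 kg/m³ × 9.81 m/s² × 22150 m = 5.663×10^8 Pa = 5.663 kbar
Total = 0.3612 + 0.3189 + 0.4834 + 10.50 + 5.663 = 17.330 kbar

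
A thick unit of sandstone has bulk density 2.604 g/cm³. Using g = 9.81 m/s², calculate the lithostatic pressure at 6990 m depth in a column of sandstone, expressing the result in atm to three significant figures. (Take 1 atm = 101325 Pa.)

1760 atm

sandstone: 2604 kg/m³ × 9.81 m/s² × 6990 m = 1.786×10^8 Pa = 1762 atm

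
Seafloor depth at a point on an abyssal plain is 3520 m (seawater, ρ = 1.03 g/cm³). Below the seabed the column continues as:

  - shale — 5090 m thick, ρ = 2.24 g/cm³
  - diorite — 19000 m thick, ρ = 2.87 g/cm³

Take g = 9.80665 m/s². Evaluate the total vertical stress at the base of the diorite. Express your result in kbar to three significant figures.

seawater: 1030 kg/m³ × 9.80665 m/s² × 3520 m = 3.555×10^7 Pa = 0.3555 kbar
shale: 2240 kg/m³ × 9.80665 m/s² × 5090 m = 1.118×10^8 Pa = 1.118 kbar
diorite: 2870 kg/m³ × 9.80665 m/s² × 19000 m = 5.348×10^8 Pa = 5.348 kbar
Total = 0.3555 + 1.118 + 5.348 = 6.8212 kbar

6.82 kbar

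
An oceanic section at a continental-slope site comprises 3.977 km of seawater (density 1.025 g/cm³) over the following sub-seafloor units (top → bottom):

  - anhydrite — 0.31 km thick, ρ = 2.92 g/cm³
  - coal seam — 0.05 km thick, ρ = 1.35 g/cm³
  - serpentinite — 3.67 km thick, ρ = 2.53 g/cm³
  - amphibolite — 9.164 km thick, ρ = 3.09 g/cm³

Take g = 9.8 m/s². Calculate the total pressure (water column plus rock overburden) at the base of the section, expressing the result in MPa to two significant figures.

seawater: 1025 kg/m³ × 9.8 m/s² × 3977 m = 3.995×10^7 Pa = 39.95 MPa
anhydrite: 2920 kg/m³ × 9.8 m/s² × 310 m = 8.871×10^6 Pa = 8.871 MPa
coal seam: 1350 kg/m³ × 9.8 m/s² × 50 m = 6.615×10^5 Pa = 0.6615 MPa
serpentinite: 2530 kg/m³ × 9.8 m/s² × 3670 m = 9.099×10^7 Pa = 90.99 MPa
amphibolite: 3090 kg/m³ × 9.8 m/s² × 9164 m = 2.775×10^8 Pa = 277.5 MPa
Total = 39.95 + 8.871 + 0.6615 + 90.99 + 277.5 = 417.98 MPa

420 MPa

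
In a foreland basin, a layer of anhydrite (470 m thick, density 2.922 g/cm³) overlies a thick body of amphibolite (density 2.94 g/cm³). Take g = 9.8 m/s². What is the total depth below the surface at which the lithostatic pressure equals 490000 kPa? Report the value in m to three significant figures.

17000 m

Pressure at base of upper layers: 2922×9.8×470 = 1.346×10^7 Pa = 13459 kPa
Remaining pressure to be supplied by amphibolite: 4.900×10^8 − 1.346×10^7 = 4.765×10^8 Pa
Additional depth in amphibolite = 4.765×10^8 Pa / (2940 kg/m³ × 9.8 m/s²) = 16540 m
Total depth = 470 m + 16540 m = 17010 m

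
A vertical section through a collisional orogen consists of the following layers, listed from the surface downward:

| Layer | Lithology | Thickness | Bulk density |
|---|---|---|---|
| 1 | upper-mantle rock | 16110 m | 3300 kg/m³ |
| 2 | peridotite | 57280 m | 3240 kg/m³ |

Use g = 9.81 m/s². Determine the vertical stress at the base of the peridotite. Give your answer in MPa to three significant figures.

upper-mantle rock: 3300 kg/m³ × 9.81 m/s² × 16110 m = 5.215×10^8 Pa = 521.5 MPa
peridotite: 3240 kg/m³ × 9.81 m/s² × 57280 m = 1.821×10^9 Pa = 1821 MPa
Total = 521.5 + 1821 = 2342.1 MPa

2340 MPa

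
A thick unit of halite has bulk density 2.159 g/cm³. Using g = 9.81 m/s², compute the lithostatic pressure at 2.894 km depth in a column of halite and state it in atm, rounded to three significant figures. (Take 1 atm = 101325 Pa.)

605 atm

halite: 2159 kg/m³ × 9.81 m/s² × 2894 m = 6.129×10^7 Pa = 604.9 atm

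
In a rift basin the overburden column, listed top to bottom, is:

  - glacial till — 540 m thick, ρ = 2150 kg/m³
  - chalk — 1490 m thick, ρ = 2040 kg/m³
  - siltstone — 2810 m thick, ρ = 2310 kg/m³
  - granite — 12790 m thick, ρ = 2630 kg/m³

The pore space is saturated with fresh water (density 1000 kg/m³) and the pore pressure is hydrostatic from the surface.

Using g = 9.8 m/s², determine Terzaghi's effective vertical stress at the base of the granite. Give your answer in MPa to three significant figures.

Overburden (lithostatic) stress σ_v:
glacial till: 2150 kg/m³ × 9.8 m/s² × 540 m = 1.138×10^7 Pa = 11.38 MPa
chalk: 2040 kg/m³ × 9.8 m/s² × 1490 m = 2.979×10^7 Pa = 29.79 MPa
siltstone: 2310 kg/m³ × 9.8 m/s² × 2810 m = 6.361×10^7 Pa = 63.61 MPa
granite: 2630 kg/m³ × 9.8 m/s² × 12790 m = 3.296×10^8 Pa = 329.6 MPa
Total = 11.38 + 29.79 + 63.61 + 329.6 = 434.43 MPa
Pore pressure P_p = 1000 kg/m³ × 9.8 m/s² × 17630 m = 1.728×10^8 Pa = 172.8 MPa
Effective stress σ' = σ_v − P_p = 434.4 − 172.8 = 261.65 MPa

262 MPa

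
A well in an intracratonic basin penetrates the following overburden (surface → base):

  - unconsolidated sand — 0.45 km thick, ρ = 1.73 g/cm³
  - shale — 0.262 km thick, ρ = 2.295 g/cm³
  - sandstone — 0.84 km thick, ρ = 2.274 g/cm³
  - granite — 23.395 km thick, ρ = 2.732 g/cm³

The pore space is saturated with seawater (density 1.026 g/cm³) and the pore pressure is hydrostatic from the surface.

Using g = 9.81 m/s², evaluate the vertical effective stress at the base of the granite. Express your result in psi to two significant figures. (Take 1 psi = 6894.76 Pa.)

59000 psi

Overburden (lithostatic) stress σ_v:
unconsolidated sand: 1730 kg/m³ × 9.81 m/s² × 450 m = 7.637×10^6 Pa = 7.637 MPa
shale: 2295 kg/m³ × 9.81 m/s² × 262 m = 5.899×10^6 Pa = 5.899 MPa
sandstone: 2274 kg/m³ × 9.81 m/s² × 840 m = 1.874×10^7 Pa = 18.74 MPa
granite: 2732 kg/m³ × 9.81 m/s² × 23395 m = 6.270×10^8 Pa = 627.0 MPa
Total = 7.637 + 5.899 + 18.74 + 627.0 = 659.28 MPa
Pore pressure P_p = 1026 kg/m³ × 9.81 m/s² × 24947 m = 2.511×10^8 Pa = 251.1 MPa
Effective stress σ' = σ_v − P_p = 659.3 − 251.1 = 408.19 MPa = 59203 psi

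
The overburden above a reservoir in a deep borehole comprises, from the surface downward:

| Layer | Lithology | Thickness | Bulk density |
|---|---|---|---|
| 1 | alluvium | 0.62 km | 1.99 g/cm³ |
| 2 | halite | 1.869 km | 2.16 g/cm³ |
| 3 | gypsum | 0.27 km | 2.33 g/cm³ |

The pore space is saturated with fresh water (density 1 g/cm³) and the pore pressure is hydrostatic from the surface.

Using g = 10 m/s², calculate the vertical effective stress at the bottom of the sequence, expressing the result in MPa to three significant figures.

Overburden (lithostatic) stress σ_v:
alluvium: 1990 kg/m³ × 10 m/s² × 620 m = 1.234×10^7 Pa = 12.34 MPa
halite: 2160 kg/m³ × 10 m/s² × 1869 m = 4.037×10^7 Pa = 40.37 MPa
gypsum: 2330 kg/m³ × 10 m/s² × 270 m = 6.291×10^6 Pa = 6.291 MPa
Total = 12.34 + 40.37 + 6.291 = 58.999 MPa
Pore pressure P_p = 1000 kg/m³ × 10 m/s² × 2759 m = 2.759×10^7 Pa = 27.59 MPa
Effective stress σ' = σ_v − P_p = 59.00 − 27.59 = 31.409 MPa

31.4 MPa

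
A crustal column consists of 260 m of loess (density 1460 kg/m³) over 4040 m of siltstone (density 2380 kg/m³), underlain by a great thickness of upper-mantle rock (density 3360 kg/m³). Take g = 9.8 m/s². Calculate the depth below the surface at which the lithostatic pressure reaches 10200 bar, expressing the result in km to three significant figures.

Pressure at base of upper layers: 1460×9.8×260 + 2380×9.8×4040 = 9.795×10^7 Pa = 979.5 bar
Remaining pressure to be supplied by upper-mantle rock: 1.020×10^9 − 9.795×10^7 = 9.221×10^8 Pa
Additional depth in upper-mantle rock = 9.221×10^8 Pa / (3360 kg/m³ × 9.8 m/s²) = 28002 m
Total depth = 4300 m + 28002 m = 32302 m
= 32.302 km

32.3 km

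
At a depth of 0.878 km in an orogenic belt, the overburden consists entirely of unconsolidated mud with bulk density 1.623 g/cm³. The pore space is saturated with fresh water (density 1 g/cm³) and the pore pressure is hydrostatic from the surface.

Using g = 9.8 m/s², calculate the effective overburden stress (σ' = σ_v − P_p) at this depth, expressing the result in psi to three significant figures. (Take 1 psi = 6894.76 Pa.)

Overburden (lithostatic) stress σ_v:
unconsolidated mud: 1623 kg/m³ × 9.8 m/s² × 878 m = 1.396×10^7 Pa = 13.96 MPa
Pore pressure P_p = 1000 kg/m³ × 9.8 m/s² × 878 m = 8.604×10^6 Pa = 8.604 MPa
Effective stress σ' = σ_v − P_p = 13.96 − 8.604 = 5.3605 MPa = 777.48 psi

777 psi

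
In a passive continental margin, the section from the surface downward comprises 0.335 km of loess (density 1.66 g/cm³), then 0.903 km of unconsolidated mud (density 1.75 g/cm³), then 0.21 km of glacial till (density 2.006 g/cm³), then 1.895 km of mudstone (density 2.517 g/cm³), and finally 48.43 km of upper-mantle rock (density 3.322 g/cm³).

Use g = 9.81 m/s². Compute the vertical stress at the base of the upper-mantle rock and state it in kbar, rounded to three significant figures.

loess: 1660 kg/m³ × 9.81 m/s² × 335 m = 5.455×10^6 Pa = 0.05455 kbar
unconsolidated mud: 1750 kg/m³ × 9.81 m/s² × 903 m = 1.550×10^7 Pa = 0.1550 kbar
glacial till: 2006 kg/m³ × 9.81 m/s² × 210 m = 4.133×10^6 Pa = 0.04133 kbar
mudstone: 2517 kg/m³ × 9.81 m/s² × 1895 m = 4.679×10^7 Pa = 0.4679 kbar
upper-mantle rock: 3322 kg/m³ × 9.81 m/s² × 48430 m = 1.578×10^9 Pa = 15.78 kbar
Total = 0.05455 + 0.1550 + 0.04133 + 0.4679 + 15.78 = 16.502 kbar

16.5 kbar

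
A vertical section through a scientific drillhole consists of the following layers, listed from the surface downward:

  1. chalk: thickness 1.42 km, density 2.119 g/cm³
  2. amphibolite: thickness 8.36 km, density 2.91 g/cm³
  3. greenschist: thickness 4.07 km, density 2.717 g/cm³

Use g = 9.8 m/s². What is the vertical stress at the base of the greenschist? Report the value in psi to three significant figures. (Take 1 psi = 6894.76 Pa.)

54600 psi

chalk: 2119 kg/m³ × 9.8 m/s² × 1420 m = 2.949×10^7 Pa = 4277 psi
amphibolite: 2910 kg/m³ × 9.8 m/s² × 8360 m = 2.384×10^8 Pa = 34579 psi
greenschist: 2717 kg/m³ × 9.8 m/s² × 4070 m = 1.084×10^8 Pa = 15718 psi
Total = 4277 + 34579 + 15718 = 54573 psi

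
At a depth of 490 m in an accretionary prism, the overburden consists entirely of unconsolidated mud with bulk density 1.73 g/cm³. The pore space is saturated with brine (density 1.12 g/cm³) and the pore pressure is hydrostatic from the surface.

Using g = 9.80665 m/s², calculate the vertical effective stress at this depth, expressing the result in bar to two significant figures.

Overburden (lithostatic) stress σ_v:
unconsolidated mud: 1730 kg/m³ × 9.80665 m/s² × 490 m = 8.313×10^6 Pa = 8.313 MPa
Pore pressure P_p = 1120 kg/m³ × 9.80665 m/s² × 490 m = 5.382×10^6 Pa = 5.382 MPa
Effective stress σ' = σ_v − P_p = 8.313 − 5.382 = 2.9312 MPa = 29.312 bar

29 bar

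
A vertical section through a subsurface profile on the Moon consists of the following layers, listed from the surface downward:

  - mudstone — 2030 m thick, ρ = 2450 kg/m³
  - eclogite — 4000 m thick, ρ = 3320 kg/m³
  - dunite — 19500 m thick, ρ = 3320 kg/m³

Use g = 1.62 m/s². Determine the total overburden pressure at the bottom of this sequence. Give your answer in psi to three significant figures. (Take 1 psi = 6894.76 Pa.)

mudstone: 2450 kg/m³ × 1.62 m/s² × 2030 m = 8.057×10^6 Pa = 1169 psi
eclogite: 3320 kg/m³ × 1.62 m/s² × 4000 m = 2.151×10^7 Pa = 3120 psi
dunite: 3320 kg/m³ × 1.62 m/s² × 19500 m = 1.049×10^8 Pa = 15211 psi
Total = 1169 + 3120 + 15211 = 19500 psi

19500 psi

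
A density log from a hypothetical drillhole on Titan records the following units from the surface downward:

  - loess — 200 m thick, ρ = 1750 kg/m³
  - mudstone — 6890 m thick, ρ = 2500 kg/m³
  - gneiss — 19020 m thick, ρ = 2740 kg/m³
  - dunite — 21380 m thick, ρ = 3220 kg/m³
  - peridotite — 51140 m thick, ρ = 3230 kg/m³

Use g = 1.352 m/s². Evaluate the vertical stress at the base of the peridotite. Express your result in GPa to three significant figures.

0.411 GPa

loess: 1750 kg/m³ × 1.352 m/s² × 200 m = 4.732×10^5 Pa = 4.732×10^-4 GPa
mudstone: 2500 kg/m³ × 1.352 m/s² × 6890 m = 2.329×10^7 Pa = 0.02329 GPa
gneiss: 2740 kg/m³ × 1.352 m/s² × 19020 m = 7.046×10^7 Pa = 0.07046 GPa
dunite: 3220 kg/m³ × 1.352 m/s² × 21380 m = 9.308×10^7 Pa = 0.09308 GPa
peridotite: 3230 kg/m³ × 1.352 m/s² × 51140 m = 2.233×10^8 Pa = 0.2233 GPa
Total = 4.732×10^-4 + 0.02329 + 0.07046 + 0.09308 + 0.2233 = 0.41062 GPa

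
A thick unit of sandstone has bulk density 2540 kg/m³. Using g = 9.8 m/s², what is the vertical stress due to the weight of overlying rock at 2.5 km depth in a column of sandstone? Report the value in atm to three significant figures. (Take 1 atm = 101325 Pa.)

614 atm

sandstone: 2540 kg/m³ × 9.8 m/s² × 2500 m = 6.223×10^7 Pa = 614.2 atm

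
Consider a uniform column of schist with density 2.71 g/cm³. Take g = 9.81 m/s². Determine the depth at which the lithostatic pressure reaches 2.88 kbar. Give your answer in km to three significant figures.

h = P/(ρg) = 2.88 kbar / (2710 kg/m³ × 9.81 m/s²) = 2.880×10^8 Pa / 26585 Pa/m = 10833 m
= 10.833 km

10.8 km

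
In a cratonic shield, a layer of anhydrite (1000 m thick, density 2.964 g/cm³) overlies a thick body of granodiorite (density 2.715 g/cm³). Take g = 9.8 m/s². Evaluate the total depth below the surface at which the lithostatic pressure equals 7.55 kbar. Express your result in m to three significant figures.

28300 m

Pressure at base of upper layers: 2964×9.8×1000 = 2.905×10^7 Pa = 0.2905 kbar
Remaining pressure to be supplied by granodiorite: 7.550×10^8 − 2.905×10^7 = 7.260×10^8 Pa
Additional depth in granodiorite = 7.260×10^8 Pa / (2715 kg/m³ × 9.8 m/s²) = 27284 m
Total depth = 1000 m + 27284 m = 28284 m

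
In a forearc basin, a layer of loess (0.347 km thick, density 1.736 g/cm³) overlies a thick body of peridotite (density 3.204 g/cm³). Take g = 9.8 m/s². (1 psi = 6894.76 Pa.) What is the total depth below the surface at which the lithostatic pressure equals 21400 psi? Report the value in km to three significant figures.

Pressure at base of upper layers: 1736×9.8×347 = 5.903×10^6 Pa = 856.2 psi
Remaining pressure to be supplied by peridotite: 1.475×10^8 − 5.903×10^6 = 1.416×10^8 Pa
Additional depth in peridotite = 1.416×10^8 Pa / (3204 kg/m³ × 9.8 m/s²) = 4511.1 m
Total depth = 347 m + 4511.1 m = 4858.1 m
= 4.8581 km

4.86 km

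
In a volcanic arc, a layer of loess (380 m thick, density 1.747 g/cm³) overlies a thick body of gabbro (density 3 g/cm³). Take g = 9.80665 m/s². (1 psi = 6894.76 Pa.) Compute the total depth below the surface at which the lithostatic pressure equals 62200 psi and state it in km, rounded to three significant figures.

Pressure at base of upper layers: 1747×9.80665×380 = 6.510×10^6 Pa = 944.2 psi
Remaining pressure to be supplied by gabbro: 4.289×10^8 − 6.510×10^6 = 4.223×10^8 Pa
Additional depth in gabbro = 4.223×10^8 Pa / (3000 kg/m³ × 9.80665 m/s²) = 14356 m
Total depth = 380 m + 14356 m = 14736 m
= 14.736 km

14.7 km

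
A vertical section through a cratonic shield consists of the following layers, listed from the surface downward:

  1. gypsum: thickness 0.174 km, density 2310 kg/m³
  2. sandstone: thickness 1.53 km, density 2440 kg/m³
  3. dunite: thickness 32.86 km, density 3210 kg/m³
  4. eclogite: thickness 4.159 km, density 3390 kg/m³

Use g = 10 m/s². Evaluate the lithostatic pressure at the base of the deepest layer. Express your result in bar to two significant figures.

gypsum: 2310 kg/m³ × 10 m/s² × 174 m = 4.019×10^6 Pa = 40.19 bar
sandstone: 2440 kg/m³ × 10 m/s² × 1530 m = 3.733×10^7 Pa = 373.3 bar
dunite: 3210 kg/m³ × 10 m/s² × 32860 m = 1.055×10^9 Pa = 10548 bar
eclogite: 3390 kg/m³ × 10 m/s² × 4159 m = 1.410×10^8 Pa = 1410 bar
Total = 40.19 + 373.3 + 10548 + 1410 = 12371 bar

12000 bar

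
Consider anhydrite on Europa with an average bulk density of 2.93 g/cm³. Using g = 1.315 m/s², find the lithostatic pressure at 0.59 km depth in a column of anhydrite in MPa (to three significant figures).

2.27 MPa

anhydrite: 2930 kg/m³ × 1.315 m/s² × 590 m = 2.273×10^6 Pa = 2.273 MPa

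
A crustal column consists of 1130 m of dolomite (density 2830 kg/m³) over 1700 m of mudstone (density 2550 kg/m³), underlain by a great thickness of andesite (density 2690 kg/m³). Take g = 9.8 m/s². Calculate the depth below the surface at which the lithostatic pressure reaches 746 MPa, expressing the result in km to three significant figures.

Pressure at base of upper layers: 2830×9.8×1130 + 2550×9.8×1700 = 7.382×10^7 Pa = 73.82 MPa
Remaining pressure to be supplied by andesite: 7.460×10^8 − 7.382×10^7 = 6.722×10^8 Pa
Additional depth in andesite = 6.722×10^8 Pa / (2690 kg/m³ × 9.8 m/s²) = 25498 m
Total depth = 2830 m + 25498 m = 28328 m
= 28.328 km

28.3 km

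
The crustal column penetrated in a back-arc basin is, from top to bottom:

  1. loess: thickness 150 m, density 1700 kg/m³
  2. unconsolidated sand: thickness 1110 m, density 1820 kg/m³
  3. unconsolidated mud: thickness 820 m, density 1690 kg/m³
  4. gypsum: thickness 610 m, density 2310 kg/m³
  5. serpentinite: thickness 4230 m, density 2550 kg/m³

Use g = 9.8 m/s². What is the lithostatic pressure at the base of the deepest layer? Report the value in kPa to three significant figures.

loess: 1700 kg/m³ × 9.8 m/s² × 150 m = 2.499×10^6 Pa = 2499 kPa
unconsolidated sand: 1820 kg/m³ × 9.8 m/s² × 1110 m = 1.980×10^7 Pa = 19798 kPa
unconsolidated mud: 1690 kg/m³ × 9.8 m/s² × 820 m = 1.358×10^7 Pa = 13581 kPa
gypsum: 2310 kg/m³ × 9.8 m/s² × 610 m = 1.381×10^7 Pa = 13809 kPa
serpentinite: 2550 kg/m³ × 9.8 m/s² × 4230 m = 1.057×10^8 Pa = 1.057×10^5 kPa
Total = 2499 + 19798 + 13581 + 13809 + 1.057×10^5 = 1.5539×10^5 kPa

155000 kPa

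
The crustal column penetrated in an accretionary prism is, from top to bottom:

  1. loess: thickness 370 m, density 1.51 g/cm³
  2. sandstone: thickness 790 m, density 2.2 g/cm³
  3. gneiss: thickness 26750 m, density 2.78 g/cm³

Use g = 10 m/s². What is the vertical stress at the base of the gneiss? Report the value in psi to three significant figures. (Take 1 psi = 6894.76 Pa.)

loess: 1510 kg/m³ × 10 m/s² × 370 m = 5.587×10^6 Pa = 810.3 psi
sandstone: 2200 kg/m³ × 10 m/s² × 790 m = 1.738×10^7 Pa = 2521 psi
gneiss: 2780 kg/m³ × 10 m/s² × 26750 m = 7.436×10^8 Pa = 1.079×10^5 psi
Total = 810.3 + 2521 + 1.079×10^5 = 1.1119×10^5 psi

111000 psi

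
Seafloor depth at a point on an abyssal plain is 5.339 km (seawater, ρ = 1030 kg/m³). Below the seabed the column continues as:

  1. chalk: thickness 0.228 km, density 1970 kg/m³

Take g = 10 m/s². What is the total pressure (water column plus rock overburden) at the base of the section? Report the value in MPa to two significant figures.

59 MPa

seawater: 1030 kg/m³ × 10 m/s² × 5339 m = 5.499×10^7 Pa = 54.99 MPa
chalk: 1970 kg/m³ × 10 m/s² × 228 m = 4.492×10^6 Pa = 4.492 MPa
Total = 54.99 + 4.492 = 59.483 MPa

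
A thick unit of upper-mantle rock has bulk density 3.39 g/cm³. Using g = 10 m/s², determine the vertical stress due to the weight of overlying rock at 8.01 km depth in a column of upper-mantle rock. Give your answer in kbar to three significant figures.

2.72 kbar

upper-mantle rock: 3390 kg/m³ × 10 m/s² × 8010 m = 2.715×10^8 Pa = 2.715 kbar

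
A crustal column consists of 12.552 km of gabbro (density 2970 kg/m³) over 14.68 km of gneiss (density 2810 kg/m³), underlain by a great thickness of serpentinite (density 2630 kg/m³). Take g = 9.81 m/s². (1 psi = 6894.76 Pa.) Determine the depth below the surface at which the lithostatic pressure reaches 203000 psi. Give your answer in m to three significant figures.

Pressure at base of upper layers: 2970×9.81×12552 + 2810×9.81×14680 = 7.704×10^8 Pa = 1.117×10^5 psi
Remaining pressure to be supplied by serpentinite: 1.400×10^9 − 7.704×10^8 = 6.293×10^8 Pa
Additional depth in serpentinite = 6.293×10^8 Pa / (2630 kg/m³ × 9.81 m/s²) = 24389 m
Total depth = 27232 m + 24389 m = 51621 m

51600 m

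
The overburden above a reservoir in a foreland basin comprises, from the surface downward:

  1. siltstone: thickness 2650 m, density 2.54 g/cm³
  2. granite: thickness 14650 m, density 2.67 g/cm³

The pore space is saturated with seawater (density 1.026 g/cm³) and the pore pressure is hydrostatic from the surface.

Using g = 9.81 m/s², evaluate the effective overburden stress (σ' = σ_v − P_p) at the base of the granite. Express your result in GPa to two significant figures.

Overburden (lithostatic) stress σ_v:
siltstone: 2540 kg/m³ × 9.81 m/s² × 2650 m = 6.603×10^7 Pa = 66.03 MPa
granite: 2670 kg/m³ × 9.81 m/s² × 14650 m = 3.837×10^8 Pa = 383.7 MPa
Total = 66.03 + 383.7 = 449.75 MPa
Pore pressure P_p = 1026 kg/m³ × 9.81 m/s² × 17300 m = 1.741×10^8 Pa = 174.1 MPa
Effective stress σ' = σ_v − P_p = 449.8 − 174.1 = 275.63 MPa = 0.27563 GPa

0.28 GPa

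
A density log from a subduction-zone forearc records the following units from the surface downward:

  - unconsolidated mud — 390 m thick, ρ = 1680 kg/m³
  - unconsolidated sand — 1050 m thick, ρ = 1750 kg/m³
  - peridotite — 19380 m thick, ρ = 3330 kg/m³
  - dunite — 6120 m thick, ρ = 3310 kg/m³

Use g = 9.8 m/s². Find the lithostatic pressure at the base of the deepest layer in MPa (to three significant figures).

unconsolidated mud: 1680 kg/m³ × 9.8 m/s² × 390 m = 6.421×10^6 Pa = 6.421 MPa
unconsolidated sand: 1750 kg/m³ × 9.8 m/s² × 1050 m = 1.801×10^7 Pa = 18.01 MPa
peridotite: 3330 kg/m³ × 9.8 m/s² × 19380 m = 6.324×10^8 Pa = 632.4 MPa
dunite: 3310 kg/m³ × 9.8 m/s² × 6120 m = 1.985×10^8 Pa = 198.5 MPa
Total = 6.421 + 18.01 + 632.4 + 198.5 = 855.40 MPa

855 MPa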